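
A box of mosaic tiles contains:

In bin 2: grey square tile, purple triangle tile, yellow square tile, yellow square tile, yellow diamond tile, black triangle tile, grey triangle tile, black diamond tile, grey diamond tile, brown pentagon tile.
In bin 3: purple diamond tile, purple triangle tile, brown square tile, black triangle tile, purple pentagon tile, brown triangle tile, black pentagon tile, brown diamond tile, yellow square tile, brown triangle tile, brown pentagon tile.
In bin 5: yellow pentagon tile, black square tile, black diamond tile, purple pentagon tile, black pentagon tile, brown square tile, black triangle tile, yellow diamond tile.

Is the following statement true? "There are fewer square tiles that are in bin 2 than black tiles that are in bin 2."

|square tiles in bin 2| = 3.
|black tiles in bin 2| = 2.
The claim requires 3 < 2, which does not hold.

False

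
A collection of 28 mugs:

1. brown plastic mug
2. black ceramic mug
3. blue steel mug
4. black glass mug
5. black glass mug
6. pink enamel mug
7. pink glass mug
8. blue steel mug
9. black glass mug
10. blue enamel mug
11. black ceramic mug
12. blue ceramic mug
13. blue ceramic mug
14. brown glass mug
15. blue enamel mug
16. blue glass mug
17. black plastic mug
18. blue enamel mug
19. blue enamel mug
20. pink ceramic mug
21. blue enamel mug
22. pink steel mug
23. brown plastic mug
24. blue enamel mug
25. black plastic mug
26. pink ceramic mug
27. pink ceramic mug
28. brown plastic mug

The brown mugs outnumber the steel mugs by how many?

brown mugs: 4.
steel mugs: 3.
4 − 3 = 1.

1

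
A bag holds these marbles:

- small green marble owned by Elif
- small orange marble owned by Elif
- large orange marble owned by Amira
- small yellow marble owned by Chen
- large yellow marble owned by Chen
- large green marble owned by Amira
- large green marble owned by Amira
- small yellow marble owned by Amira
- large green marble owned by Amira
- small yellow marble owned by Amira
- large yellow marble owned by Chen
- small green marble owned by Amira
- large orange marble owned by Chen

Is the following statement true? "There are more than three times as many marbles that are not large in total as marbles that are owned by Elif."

False

There are 6 marbles that are not large.
Count of marbles owned by Elif: 2.
The claim requires 6 > 3 × 2 = 6, which does not hold.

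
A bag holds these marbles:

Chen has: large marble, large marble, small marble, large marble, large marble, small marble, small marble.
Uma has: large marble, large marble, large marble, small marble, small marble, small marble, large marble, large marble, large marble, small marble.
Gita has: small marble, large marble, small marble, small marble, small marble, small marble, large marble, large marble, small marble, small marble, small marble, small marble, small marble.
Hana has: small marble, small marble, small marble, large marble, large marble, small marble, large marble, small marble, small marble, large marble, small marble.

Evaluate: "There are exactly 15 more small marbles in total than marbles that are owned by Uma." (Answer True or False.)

small marbles: 24.
marbles owned by Uma: 10.
The claim requires 24 − 10 (= 14) to equal 15, which does not hold.

False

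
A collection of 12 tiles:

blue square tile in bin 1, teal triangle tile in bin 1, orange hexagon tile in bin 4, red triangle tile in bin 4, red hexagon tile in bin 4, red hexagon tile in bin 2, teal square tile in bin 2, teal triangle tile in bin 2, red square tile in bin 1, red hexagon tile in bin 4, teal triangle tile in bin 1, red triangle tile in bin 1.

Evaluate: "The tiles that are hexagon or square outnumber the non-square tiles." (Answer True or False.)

False

There are 7 tiles that are hexagon or square.
There are 9 non-square tiles.
The claim requires 7 > 9, which does not hold.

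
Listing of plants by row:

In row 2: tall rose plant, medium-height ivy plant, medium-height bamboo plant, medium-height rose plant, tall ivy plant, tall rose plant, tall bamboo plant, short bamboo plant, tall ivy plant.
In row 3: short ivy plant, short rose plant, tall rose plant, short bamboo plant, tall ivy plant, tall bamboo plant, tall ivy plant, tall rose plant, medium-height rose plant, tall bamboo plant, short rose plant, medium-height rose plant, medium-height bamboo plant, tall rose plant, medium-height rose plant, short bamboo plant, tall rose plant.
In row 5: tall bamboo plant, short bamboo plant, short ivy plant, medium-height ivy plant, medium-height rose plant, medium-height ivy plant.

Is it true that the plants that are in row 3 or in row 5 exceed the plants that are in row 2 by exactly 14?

There are 23 plants in row 3 or in row 5.
There are 9 plants in row 2.
The claim requires 23 − 9 (= 14) to equal 14, which holds.

True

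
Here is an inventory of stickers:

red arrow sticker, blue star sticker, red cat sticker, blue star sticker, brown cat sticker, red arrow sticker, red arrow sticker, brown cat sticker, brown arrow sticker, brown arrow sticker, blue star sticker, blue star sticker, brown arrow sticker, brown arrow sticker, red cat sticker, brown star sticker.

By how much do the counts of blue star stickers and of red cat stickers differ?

blue star stickers: 4. red cat stickers: 2.
|4 − 2| = 4 − 2 = 2.

2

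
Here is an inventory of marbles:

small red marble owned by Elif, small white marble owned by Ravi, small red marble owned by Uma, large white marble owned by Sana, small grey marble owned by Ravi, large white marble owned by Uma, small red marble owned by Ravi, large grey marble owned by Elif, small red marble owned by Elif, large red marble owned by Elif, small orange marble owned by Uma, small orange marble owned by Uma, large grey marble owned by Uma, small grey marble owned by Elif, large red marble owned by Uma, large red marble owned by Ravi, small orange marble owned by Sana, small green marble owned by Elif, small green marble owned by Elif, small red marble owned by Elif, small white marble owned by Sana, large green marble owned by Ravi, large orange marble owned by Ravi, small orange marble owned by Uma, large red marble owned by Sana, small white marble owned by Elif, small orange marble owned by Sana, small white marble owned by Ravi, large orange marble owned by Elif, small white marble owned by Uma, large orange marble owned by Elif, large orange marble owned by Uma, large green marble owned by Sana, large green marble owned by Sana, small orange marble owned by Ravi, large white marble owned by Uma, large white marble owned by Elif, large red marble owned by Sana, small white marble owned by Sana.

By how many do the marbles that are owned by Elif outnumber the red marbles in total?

marbles owned by Elif: 12.
red marbles: 10.
12 − 10 = 2.

2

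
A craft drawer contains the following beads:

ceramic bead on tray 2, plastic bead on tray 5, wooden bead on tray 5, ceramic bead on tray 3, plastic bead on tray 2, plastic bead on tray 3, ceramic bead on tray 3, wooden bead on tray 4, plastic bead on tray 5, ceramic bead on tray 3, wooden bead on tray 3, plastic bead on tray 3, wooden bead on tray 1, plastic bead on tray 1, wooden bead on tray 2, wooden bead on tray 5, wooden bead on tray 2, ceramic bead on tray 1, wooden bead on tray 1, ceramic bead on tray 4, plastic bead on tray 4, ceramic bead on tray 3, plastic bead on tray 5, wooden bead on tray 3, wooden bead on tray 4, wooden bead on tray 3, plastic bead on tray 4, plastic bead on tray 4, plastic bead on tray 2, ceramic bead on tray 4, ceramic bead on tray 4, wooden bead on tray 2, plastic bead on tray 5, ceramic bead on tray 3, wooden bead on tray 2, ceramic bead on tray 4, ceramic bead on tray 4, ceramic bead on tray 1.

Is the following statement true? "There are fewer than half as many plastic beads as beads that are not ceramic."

plastic beads: 12.
beads that are not ceramic: 25.
The claim requires 2 × 12 = 24 < 25, which holds.

True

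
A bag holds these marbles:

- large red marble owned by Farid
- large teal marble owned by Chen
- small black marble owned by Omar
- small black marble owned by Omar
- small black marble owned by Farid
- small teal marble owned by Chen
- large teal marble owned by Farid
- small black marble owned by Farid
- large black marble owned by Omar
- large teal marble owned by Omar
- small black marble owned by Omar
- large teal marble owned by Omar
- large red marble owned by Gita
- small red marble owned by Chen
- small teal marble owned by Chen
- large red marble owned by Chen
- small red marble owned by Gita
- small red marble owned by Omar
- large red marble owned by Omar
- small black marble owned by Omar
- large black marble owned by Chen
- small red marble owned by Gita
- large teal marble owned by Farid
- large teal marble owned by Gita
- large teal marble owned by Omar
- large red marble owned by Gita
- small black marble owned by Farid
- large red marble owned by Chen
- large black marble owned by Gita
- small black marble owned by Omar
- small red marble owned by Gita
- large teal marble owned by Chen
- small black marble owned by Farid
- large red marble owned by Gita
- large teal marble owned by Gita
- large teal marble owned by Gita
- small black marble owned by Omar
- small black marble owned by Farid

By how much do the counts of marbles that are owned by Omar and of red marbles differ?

marbles owned by Omar: 12. red marbles: 12.
|12 − 12| = 12 − 12 = 0.

0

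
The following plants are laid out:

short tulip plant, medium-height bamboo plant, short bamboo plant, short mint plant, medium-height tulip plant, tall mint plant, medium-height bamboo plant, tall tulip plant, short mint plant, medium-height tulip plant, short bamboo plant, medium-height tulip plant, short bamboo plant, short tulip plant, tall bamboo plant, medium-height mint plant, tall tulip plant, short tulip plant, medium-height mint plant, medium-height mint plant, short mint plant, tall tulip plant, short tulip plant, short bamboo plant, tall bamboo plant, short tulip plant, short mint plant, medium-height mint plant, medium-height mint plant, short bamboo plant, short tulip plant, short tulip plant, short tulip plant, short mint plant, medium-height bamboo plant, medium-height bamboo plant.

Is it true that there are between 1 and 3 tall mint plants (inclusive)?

True

There is 1 tall mint plant.
The claim requires 1 ≤ 1 ≤ 3, which holds.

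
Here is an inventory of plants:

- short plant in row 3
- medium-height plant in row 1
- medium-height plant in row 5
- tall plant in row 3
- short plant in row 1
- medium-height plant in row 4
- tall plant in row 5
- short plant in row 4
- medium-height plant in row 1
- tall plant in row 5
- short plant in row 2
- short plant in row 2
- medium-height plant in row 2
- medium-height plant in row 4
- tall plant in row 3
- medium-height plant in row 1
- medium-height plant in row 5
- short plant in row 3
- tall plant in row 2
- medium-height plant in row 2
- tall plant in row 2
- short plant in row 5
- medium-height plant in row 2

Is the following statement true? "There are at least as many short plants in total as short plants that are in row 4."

True

There are 7 short plants.
There is 1 short plant in row 4.
The claim requires 7 ≥ 1, which holds.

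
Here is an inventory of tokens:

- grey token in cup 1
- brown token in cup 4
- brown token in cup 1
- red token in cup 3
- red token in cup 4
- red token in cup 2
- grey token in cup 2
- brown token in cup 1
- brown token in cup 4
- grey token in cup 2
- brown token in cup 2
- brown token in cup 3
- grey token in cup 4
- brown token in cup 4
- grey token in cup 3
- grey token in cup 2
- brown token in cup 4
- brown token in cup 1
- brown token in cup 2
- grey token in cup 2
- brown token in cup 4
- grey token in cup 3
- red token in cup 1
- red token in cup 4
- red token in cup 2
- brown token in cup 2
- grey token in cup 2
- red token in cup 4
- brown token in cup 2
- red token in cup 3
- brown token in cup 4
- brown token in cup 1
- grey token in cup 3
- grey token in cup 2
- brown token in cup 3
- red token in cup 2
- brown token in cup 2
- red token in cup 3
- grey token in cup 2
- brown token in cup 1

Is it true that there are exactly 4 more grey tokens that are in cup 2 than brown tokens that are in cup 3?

grey tokens in cup 2: 7.
brown tokens in cup 3: 2.
The claim requires 7 − 2 (= 5) to equal 4, which does not hold.

False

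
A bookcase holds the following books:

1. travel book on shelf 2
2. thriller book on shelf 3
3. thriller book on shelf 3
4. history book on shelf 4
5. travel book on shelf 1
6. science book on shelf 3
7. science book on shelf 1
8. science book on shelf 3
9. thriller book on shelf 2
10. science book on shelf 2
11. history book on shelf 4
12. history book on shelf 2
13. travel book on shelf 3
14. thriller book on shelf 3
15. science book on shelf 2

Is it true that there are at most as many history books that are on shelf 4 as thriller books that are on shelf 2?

history books on shelf 4: 2.
thriller books on shelf 2: 1.
The claim requires 2 ≤ 1, which does not hold.

False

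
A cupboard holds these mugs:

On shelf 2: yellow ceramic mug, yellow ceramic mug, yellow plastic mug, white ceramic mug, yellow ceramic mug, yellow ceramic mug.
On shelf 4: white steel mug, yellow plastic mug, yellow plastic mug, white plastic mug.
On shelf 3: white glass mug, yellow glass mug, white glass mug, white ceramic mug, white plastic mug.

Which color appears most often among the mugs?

Counts by color: yellow 8, white 7.
The maximum is 8, held uniquely by yellow.

yellow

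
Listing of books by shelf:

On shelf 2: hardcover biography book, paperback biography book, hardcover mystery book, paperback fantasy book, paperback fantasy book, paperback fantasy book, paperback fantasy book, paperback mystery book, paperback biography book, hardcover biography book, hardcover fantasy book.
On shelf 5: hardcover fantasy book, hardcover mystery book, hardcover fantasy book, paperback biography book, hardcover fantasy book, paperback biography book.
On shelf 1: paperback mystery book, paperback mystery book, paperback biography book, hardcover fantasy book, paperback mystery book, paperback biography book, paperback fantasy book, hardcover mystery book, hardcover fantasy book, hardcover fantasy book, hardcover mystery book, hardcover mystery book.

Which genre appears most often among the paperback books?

Counts by genre (restricted to paperback books): biography 6, fantasy 5, mystery 4.
The maximum is 6, held uniquely by biography.

biography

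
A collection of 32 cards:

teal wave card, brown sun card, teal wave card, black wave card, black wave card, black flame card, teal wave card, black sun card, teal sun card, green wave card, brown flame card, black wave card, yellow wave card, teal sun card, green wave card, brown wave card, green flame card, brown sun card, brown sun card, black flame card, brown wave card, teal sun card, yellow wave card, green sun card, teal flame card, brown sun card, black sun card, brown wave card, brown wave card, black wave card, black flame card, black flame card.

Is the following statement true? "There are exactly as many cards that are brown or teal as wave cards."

False

|cards that are brown or teal| = 16.
|wave cards| = 15.
The claim requires 16 = 15, which does not hold.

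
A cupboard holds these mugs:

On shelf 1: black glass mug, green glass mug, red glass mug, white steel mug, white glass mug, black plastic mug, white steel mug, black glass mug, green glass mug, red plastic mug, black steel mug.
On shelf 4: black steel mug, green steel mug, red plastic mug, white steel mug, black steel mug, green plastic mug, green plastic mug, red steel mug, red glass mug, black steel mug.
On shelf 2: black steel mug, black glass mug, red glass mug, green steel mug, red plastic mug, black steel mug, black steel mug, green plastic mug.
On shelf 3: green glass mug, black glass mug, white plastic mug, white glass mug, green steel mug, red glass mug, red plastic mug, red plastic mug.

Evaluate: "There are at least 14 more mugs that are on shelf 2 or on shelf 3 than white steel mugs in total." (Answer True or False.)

False

|mugs on shelf 2 or on shelf 3| = 16.
|white steel mugs| = 3.
The claim requires 16 − 3 = 13 ≥ 14, which does not hold.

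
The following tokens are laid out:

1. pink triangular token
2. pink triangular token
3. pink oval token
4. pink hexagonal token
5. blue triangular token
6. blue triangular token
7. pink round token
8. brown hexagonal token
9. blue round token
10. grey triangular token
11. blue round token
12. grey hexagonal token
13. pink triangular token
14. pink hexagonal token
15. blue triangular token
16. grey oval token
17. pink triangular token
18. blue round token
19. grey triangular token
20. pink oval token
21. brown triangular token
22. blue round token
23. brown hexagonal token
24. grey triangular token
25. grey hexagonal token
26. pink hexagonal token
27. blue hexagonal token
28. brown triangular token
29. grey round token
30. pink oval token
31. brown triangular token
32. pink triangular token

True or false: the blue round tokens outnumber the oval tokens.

False

|blue round tokens| = 4.
|oval tokens| = 4.
The claim requires 4 > 4, which does not hold.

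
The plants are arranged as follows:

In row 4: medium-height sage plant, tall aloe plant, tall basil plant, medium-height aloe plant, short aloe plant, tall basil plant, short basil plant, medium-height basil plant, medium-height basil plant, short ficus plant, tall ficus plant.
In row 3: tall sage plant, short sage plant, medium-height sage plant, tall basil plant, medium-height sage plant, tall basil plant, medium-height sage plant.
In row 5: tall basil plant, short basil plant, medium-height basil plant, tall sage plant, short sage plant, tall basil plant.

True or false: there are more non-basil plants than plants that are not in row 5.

False

There are 13 non-basil plants.
There are 18 plants that are not in row 5.
The claim requires 13 > 18, which does not hold.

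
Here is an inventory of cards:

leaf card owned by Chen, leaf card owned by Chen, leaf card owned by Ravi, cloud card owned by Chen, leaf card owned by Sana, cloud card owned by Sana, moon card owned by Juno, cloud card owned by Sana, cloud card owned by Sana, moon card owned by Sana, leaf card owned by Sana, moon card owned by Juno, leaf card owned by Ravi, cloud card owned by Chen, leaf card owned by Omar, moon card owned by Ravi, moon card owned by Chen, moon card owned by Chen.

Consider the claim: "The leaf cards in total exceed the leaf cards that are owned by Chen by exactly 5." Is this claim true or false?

True

|leaf cards| = 7.
|leaf cards owned by Chen| = 2.
The claim requires 7 − 2 (= 5) to equal 5, which holds.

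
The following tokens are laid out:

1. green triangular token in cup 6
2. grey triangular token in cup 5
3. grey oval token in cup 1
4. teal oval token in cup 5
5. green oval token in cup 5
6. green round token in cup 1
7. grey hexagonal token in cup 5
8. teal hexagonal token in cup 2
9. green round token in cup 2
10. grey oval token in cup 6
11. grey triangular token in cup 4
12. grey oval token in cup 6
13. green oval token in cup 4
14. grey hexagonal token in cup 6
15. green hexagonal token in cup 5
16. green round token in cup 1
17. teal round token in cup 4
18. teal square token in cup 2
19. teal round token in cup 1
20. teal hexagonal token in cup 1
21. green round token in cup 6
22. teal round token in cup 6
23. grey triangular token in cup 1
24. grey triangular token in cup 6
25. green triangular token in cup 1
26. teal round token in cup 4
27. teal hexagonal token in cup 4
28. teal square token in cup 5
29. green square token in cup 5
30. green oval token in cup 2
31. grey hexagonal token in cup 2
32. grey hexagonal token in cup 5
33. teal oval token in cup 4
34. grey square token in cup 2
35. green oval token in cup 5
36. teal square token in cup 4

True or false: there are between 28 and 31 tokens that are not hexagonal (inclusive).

There are 28 tokens that are not hexagonal.
The claim requires 28 ≤ 28 ≤ 31, which holds.

True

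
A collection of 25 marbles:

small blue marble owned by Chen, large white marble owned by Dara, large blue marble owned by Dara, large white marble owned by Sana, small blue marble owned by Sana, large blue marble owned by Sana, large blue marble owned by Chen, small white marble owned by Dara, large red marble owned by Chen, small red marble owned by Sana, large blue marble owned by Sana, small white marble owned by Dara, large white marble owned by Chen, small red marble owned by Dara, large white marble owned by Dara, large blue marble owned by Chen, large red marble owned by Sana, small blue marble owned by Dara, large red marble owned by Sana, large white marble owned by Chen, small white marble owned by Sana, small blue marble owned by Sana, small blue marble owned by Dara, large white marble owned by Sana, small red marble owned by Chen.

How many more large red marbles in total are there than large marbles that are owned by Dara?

large red marbles: 3.
large marbles owned by Dara: 3.
3 − 3 = 0.

0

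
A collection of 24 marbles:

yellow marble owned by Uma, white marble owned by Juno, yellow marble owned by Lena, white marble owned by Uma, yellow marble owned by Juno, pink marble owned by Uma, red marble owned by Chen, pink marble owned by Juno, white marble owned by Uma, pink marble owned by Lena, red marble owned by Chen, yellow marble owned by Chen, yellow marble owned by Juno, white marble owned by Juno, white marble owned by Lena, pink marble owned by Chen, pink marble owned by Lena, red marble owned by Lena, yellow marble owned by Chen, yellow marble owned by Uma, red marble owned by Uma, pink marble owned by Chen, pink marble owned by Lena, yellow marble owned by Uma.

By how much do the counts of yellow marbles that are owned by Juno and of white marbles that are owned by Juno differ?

0

yellow marbles owned by Juno: 2. white marbles owned by Juno: 2.
|2 − 2| = 2 − 2 = 0.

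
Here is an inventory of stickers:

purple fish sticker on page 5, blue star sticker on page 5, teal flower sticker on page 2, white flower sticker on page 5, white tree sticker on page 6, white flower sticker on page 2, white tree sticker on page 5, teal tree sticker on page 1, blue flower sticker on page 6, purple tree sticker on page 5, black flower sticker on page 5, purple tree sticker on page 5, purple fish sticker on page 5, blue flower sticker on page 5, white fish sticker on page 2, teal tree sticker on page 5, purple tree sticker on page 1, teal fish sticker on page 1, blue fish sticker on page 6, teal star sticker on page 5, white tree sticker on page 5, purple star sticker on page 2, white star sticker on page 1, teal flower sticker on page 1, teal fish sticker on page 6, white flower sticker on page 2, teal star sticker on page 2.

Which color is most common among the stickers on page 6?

blue

Counts by color (restricted to stickers on page 6): blue 2, white 1, teal 1.
The maximum is 2, held uniquely by blue.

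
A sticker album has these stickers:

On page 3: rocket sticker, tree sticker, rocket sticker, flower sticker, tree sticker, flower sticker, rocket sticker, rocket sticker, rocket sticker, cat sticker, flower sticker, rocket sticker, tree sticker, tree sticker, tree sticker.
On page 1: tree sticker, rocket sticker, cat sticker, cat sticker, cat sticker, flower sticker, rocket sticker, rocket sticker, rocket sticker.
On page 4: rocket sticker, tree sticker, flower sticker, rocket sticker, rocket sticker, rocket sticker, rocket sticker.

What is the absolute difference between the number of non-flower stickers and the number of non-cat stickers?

non-flower stickers: 26. non-cat stickers: 27.
|26 − 27| = 27 − 26 = 1.

1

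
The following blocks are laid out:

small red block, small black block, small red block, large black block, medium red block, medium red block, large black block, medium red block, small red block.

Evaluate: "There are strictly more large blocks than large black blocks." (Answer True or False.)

False

There are 2 large blocks.
There are 2 large black blocks.
The claim requires 2 > 2, which does not hold.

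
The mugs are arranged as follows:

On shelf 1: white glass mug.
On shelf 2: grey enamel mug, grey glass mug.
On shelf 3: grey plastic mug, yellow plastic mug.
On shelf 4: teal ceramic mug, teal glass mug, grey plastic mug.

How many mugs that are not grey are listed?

Total mugs: 8; with the excluded value: 4; remaining 8 − 4 = 4.

4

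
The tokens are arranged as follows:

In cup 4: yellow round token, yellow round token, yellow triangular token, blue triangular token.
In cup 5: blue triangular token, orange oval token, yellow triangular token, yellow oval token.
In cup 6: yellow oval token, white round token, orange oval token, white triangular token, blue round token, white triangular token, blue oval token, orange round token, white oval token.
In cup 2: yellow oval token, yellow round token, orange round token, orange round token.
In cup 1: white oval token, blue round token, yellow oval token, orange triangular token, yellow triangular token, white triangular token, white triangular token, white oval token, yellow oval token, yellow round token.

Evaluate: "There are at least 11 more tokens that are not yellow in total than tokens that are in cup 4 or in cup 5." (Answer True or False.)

|tokens that are not yellow| = 19.
|tokens in cup 4 or in cup 5| = 8.
The claim requires 19 − 8 = 11 ≥ 11, which holds.

True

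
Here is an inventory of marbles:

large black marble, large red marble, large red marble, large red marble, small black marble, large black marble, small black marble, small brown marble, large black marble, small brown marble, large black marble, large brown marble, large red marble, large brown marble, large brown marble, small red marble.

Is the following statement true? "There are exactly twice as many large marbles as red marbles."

There are 11 large marbles.
There are 5 red marbles.
The claim requires 11 = 2 × 5 = 10, which does not hold.

False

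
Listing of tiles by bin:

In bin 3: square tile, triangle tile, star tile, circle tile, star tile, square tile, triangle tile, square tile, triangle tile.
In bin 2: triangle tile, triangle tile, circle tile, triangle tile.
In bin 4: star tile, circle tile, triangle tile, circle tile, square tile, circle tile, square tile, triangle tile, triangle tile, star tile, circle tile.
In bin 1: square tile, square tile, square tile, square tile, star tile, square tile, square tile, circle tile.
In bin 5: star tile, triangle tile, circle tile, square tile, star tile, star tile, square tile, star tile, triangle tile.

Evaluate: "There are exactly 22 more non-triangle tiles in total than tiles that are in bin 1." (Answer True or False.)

True

|non-triangle tiles| = 30.
|tiles in bin 1| = 8.
The claim requires 30 − 8 (= 22) to equal 22, which holds.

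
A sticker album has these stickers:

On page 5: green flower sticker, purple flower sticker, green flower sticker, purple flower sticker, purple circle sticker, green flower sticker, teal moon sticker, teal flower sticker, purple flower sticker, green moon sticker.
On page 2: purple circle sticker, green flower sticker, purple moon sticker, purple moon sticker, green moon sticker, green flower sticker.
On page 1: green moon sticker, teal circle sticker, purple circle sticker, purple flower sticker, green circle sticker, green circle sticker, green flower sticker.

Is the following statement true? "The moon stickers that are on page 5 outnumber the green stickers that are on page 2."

moon stickers on page 5: 2.
green stickers on page 2: 3.
The claim requires 2 > 3, which does not hold.

False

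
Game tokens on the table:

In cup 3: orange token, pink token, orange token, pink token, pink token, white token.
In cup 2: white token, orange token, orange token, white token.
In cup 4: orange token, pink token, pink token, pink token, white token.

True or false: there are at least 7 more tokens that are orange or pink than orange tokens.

There are 11 tokens that are orange or pink.
There are 5 orange tokens.
The claim requires 11 − 5 = 6 ≥ 7, which does not hold.

False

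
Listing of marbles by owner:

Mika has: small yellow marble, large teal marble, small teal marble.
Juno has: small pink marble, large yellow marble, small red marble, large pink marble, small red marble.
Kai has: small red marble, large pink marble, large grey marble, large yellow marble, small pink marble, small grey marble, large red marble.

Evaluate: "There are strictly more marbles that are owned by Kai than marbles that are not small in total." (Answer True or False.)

|marbles owned by Kai| = 7.
|marbles that are not small| = 7.
The claim requires 7 > 7, which does not hold.

False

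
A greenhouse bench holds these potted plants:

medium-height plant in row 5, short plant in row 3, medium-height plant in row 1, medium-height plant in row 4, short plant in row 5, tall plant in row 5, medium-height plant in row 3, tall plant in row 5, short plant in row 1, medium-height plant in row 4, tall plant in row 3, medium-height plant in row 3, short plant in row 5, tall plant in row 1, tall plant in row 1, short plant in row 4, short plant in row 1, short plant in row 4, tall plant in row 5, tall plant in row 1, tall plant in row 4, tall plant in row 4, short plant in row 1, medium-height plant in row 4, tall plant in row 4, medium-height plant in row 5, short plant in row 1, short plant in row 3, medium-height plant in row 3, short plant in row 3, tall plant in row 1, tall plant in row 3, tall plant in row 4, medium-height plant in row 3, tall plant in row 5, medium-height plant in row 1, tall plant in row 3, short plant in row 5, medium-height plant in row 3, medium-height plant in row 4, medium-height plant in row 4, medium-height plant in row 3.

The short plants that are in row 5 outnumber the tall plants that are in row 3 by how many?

short plants in row 5: 3.
tall plants in row 3: 3.
3 − 3 = 0.

0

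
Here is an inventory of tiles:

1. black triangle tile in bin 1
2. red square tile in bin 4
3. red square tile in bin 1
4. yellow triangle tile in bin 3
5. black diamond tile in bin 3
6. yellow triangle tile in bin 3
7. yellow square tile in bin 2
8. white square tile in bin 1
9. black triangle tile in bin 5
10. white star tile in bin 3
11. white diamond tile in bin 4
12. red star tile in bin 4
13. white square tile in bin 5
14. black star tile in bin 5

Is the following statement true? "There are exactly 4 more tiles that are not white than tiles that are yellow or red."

There are 10 tiles that are not white.
There are 6 tiles that are yellow or red.
The claim requires 10 − 6 (= 4) to equal 4, which holds.

True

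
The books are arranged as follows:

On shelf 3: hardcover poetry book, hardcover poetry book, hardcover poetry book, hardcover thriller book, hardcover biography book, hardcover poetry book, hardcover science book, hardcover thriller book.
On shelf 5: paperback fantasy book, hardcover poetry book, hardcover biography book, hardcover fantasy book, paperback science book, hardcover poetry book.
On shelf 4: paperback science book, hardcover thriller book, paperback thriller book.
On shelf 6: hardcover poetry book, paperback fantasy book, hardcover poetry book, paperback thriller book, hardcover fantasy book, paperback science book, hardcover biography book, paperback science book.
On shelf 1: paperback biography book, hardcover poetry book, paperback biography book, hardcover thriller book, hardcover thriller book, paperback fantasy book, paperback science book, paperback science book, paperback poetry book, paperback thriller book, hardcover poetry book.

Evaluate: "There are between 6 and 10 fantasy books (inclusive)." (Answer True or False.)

|fantasy books| = 5.
The claim requires 6 ≤ 5 ≤ 10, which does not hold.

False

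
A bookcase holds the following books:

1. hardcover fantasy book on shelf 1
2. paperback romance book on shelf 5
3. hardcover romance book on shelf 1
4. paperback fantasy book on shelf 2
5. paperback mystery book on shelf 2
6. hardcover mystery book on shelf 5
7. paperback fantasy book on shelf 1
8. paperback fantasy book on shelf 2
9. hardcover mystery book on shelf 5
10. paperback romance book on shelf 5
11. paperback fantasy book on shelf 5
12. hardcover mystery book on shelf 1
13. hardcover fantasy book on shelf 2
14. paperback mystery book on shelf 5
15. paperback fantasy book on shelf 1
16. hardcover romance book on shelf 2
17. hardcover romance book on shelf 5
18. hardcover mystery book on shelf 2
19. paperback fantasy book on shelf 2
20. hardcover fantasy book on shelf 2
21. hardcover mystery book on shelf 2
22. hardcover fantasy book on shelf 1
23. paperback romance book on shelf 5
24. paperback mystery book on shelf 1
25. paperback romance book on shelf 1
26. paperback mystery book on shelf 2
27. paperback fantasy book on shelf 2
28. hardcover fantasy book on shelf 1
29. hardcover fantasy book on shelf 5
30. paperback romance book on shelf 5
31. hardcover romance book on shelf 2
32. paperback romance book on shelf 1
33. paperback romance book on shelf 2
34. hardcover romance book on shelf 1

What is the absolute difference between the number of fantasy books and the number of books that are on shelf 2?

fantasy books: 13. books on shelf 2: 13.
|13 − 13| = 13 − 13 = 0.

0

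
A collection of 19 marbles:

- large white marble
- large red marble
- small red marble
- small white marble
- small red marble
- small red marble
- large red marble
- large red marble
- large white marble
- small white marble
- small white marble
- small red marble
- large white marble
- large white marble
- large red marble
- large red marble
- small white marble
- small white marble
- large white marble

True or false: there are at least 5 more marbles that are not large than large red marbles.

False

marbles that are not large: 9.
large red marbles: 5.
The claim requires 9 − 5 = 4 ≥ 5, which does not hold.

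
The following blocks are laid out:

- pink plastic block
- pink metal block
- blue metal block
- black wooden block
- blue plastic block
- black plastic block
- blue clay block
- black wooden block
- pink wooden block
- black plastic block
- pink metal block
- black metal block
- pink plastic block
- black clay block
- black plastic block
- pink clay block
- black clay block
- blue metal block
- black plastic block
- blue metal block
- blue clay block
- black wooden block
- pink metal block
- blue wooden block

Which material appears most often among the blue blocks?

Counts by material (restricted to blue blocks): metal 3, clay 2, plastic 1, wooden 1.
The maximum is 3, held uniquely by metal.

metal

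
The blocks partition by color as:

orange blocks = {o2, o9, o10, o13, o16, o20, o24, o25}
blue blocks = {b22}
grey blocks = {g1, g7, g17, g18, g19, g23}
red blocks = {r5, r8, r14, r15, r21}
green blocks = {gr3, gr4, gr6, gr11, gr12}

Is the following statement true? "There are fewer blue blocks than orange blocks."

|blue blocks| = 1.
|orange blocks| = 8.
The claim requires 1 < 8, which holds.

True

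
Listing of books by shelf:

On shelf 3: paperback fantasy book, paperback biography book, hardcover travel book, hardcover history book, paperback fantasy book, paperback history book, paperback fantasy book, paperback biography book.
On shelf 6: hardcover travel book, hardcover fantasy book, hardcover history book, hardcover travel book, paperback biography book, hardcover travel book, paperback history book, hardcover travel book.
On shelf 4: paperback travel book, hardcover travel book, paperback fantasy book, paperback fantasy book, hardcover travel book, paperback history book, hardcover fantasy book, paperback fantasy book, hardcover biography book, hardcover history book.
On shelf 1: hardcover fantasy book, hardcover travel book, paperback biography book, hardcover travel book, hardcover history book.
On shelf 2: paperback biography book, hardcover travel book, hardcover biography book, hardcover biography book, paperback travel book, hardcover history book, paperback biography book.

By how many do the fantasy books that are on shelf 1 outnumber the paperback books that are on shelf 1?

0

fantasy books on shelf 1: 1.
paperback books on shelf 1: 1.
1 − 1 = 0.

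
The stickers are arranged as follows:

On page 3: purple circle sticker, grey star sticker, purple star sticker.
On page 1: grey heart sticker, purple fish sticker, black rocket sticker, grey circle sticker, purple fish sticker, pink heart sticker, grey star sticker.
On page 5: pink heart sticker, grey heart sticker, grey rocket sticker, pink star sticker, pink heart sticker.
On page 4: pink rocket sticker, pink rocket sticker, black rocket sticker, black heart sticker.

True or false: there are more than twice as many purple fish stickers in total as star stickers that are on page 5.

|purple fish stickers| = 2.
|star stickers on page 5| = 1.
The claim requires 2 > 2 × 1 = 2, which does not hold.

False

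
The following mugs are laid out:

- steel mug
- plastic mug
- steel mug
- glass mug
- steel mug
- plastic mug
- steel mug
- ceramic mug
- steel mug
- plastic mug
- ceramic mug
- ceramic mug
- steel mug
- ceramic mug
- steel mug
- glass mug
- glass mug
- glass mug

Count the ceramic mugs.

4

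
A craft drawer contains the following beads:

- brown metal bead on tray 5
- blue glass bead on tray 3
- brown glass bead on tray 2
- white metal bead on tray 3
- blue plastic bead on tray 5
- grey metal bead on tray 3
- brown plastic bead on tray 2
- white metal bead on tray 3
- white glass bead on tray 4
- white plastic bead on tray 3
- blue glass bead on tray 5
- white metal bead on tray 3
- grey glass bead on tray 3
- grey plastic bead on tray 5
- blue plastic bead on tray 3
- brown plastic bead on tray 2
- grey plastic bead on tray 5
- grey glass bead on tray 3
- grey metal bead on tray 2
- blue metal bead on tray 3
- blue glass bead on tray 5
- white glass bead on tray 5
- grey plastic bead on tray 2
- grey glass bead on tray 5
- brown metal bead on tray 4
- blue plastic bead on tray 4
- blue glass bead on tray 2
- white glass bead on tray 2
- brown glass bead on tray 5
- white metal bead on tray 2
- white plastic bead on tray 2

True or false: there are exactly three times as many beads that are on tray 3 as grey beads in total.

There are 10 beads on tray 3.
There are 8 grey beads.
The claim requires 10 = 3 × 8 = 24, which does not hold.

False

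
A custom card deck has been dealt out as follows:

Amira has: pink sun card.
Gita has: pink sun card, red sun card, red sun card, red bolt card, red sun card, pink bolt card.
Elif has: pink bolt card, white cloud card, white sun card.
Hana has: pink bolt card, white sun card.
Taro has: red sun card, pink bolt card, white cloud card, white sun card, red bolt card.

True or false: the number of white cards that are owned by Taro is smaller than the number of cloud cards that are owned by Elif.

white cards owned by Taro: 2.
cloud cards owned by Elif: 1.
The claim requires 2 < 1, which does not hold.

False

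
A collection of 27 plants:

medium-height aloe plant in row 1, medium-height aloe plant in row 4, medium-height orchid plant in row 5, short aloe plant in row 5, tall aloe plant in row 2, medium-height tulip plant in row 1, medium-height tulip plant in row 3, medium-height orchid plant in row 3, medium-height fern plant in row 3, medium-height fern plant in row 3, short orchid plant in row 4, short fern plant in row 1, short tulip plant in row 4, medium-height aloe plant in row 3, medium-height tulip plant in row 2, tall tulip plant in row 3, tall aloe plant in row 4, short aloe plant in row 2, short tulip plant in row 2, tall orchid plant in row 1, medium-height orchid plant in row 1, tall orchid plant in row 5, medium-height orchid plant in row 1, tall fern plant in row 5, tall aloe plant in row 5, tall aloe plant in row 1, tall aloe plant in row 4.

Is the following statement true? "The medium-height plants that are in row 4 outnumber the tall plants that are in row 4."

medium-height plants in row 4: 1.
tall plants in row 4: 2.
The claim requires 1 > 2, which does not hold.

False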